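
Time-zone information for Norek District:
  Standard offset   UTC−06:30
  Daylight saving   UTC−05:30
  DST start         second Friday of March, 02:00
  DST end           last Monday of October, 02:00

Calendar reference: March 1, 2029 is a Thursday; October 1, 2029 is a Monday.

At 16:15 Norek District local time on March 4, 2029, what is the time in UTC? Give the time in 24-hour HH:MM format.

1 March 2029 is a Thursday, so the first Friday is March 2 and the second is March 9.
1 October 2029 is a Monday, so Mondays fall on 1, 8, 15, 22, 29; the last is October 29.
March 4, 2029 does not fall between 9 March and 29 October, so daylight saving is not in effect and Norek District is at UTC−06:30.
16:15 local + 6h30m = 22:45 UTC.

22:45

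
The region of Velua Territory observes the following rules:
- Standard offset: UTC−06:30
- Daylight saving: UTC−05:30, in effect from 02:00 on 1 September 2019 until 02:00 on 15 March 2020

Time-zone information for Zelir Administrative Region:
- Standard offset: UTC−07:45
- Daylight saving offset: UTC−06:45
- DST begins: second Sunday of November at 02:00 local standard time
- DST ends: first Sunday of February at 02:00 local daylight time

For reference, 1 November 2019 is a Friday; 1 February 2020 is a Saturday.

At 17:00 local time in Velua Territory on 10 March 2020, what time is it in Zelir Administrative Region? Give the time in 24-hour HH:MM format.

14:45

Daylight saving runs 1 September 2019 – 15 March 2020; 10 March 2020 is inside that window, so Velua Territory is at UTC−05:30.
17:00 Velua Territory + 5h30m = 22:30 UTC.
1 November 2019 is a Friday, so the first Sunday is November 3 and the second is November 10.
1 February 2020 is a Saturday, so the first Sunday is February 2.
At the standard offset (UTC−07:45), 22:30 UTC − 7h45m = 14:45 Zelir Administrative Region standard time.
The standard-time date in Zelir Administrative Region, 10 March 2020, is outside the daylight-saving period (10 November 2019 – 2 February 2020), so Zelir Administrative Region is on standard time, UTC−07:45.
22:30 UTC − 7h45m = 14:45 Zelir Administrative Region.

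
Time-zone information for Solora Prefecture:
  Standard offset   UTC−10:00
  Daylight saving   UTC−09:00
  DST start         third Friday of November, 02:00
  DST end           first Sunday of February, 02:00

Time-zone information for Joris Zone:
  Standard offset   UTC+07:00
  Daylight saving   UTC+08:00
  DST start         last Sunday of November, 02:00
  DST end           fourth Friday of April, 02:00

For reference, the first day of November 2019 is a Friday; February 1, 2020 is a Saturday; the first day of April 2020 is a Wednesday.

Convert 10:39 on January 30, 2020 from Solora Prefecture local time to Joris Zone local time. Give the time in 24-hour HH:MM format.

03:39

1 November 2019 is a Friday, so the first Friday is November 1 and the third is November 15.
1 February 2020 is a Saturday, so the first Sunday is February 2.
January 30, 2020 lies within the daylight-saving period (15 November 2019 – 2 February 2020), so Solora Prefecture is on daylight time, UTC−09:00.
10:39 Solora Prefecture + 9h = 19:39 UTC.
1 November 2019 is a Friday, so Sundays fall on 3, 10, 17, 24; the last is November 24.
1 April 2020 is a Wednesday, so the first Friday is April 3 and the fourth is April 24.
At the standard offset (UTC+07:00), 19:39 UTC + 7h = 02:39 Joris Zone standard time (rolling into the next day, 31 January 2020).
The standard-time date in Joris Zone, January 31, 2020, lies within the daylight-saving period (24 November 2019 – 24 April 2020), so Joris Zone is on daylight time, UTC+08:00.
19:39 UTC + 8h = 03:39 Joris Zone (rolling into the next day, 31 January 2020).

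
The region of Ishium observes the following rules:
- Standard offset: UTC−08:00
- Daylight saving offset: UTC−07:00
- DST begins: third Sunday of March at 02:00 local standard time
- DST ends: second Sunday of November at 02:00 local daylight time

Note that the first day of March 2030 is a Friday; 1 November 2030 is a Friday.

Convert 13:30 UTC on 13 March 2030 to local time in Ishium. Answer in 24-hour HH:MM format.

1 March 2030 is a Friday, so the first Sunday is March 3 and the third is March 17.
1 November 2030 is a Friday, so the first Sunday is November 3 and the second is November 10.
At the standard offset (UTC−08:00), 13:30 UTC − 8h = 05:30 Ishium standard time.
The standard-time date in Ishium, 13 March 2030, does not fall between 17 March and 10 November, so daylight saving is not in effect and Ishium is at UTC−08:00.
13:30 UTC − 8h = 05:30 local.

05:30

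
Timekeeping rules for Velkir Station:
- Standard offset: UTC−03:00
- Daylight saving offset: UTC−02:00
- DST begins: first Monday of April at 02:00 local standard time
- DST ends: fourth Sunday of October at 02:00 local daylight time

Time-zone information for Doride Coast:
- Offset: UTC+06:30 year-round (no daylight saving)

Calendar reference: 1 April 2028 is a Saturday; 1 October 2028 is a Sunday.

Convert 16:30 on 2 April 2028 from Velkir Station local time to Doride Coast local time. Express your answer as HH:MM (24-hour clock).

02:00

1 April 2028 is a Saturday, so the first Monday is April 3.
1 October 2028 is a Sunday, so the first Sunday is October 1 and the fourth is October 22.
2 April 2028 does not fall between 3 April and 22 October, so daylight saving is not in effect and Velkir Station is at UTC−03:00.
16:30 Velkir Station + 3h = 19:30 UTC.
Doride Coast stays on UTC+06:30 all year.
19:30 UTC + 6h30m = 02:00 Doride Coast (rolling into the next day, 3 April 2028).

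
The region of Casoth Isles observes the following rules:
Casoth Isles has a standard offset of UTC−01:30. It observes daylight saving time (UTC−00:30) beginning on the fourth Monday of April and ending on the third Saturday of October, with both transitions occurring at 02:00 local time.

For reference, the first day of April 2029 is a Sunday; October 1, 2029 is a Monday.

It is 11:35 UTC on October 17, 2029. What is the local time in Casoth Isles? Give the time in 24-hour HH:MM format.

1 April 2029 is a Sunday, so the first Monday is April 2 and the fourth is April 23.
1 October 2029 is a Monday, so the first Saturday is October 6 and the third is October 20.
At the standard offset (UTC−01:30), 11:35 UTC − 1h30m = 10:05 Casoth Isles standard time.
The standard-time date in Casoth Isles, October 17, 2029, lies within the daylight-saving period (23 April – 20 October), so Casoth Isles is on daylight time, UTC−00:30.
11:35 UTC − 0h30m = 11:05 local.

11:05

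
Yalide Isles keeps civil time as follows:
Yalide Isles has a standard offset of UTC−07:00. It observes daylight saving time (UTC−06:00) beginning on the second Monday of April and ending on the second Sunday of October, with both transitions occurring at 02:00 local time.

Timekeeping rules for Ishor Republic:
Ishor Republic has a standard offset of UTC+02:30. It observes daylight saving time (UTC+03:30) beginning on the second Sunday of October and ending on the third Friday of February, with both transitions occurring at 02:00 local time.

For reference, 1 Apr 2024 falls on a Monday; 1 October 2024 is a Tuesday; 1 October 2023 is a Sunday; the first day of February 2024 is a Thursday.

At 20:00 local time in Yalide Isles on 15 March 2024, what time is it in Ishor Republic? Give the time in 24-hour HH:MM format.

05:30

1 April 2024 is a Monday, so the first Monday is April 1 and the second is April 8.
1 October 2024 is a Tuesday, so the first Sunday is October 6 and the second is October 13.
15 March 2024 is outside the daylight-saving period (8 April – 13 October), so Yalide Isles is on standard time, UTC−07:00.
20:00 Yalide Isles + 7h = 03:00 UTC (rolling into the next day, 16 March 2024).
1 October 2023 is a Sunday, so the first Sunday is October 1 and the second is October 8.
1 February 2024 is a Thursday, so the first Friday is February 2 and the third is February 16.
At the standard offset (UTC+02:30), 03:00 UTC + 2h30m = 05:30 Ishor Republic standard time.
Daylight saving runs 8 October 2023 – 16 February 2024; the standard-time date in Ishor Republic, 16 March 2024, is outside that window, so Ishor Republic is on standard time at UTC+02:30.
03:00 UTC + 2h30m = 05:30 Ishor Republic.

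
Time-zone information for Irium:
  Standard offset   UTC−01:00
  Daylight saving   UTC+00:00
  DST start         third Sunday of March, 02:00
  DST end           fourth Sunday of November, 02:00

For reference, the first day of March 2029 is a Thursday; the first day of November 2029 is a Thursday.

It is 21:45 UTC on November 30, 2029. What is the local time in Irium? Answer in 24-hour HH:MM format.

1 March 2029 is a Thursday, so the first Sunday is March 4 and the third is March 18.
1 November 2029 is a Thursday, so the first Sunday is November 4 and the fourth is November 25.
At the standard offset (UTC−01:00), 21:45 UTC − 1h = 20:45 Irium standard time.
The standard-time date in Irium, November 30, 2029, does not fall between 18 March and 25 November, so daylight saving is not in effect and Irium is at UTC−01:00.
21:45 UTC − 1h = 20:45 local.

20:45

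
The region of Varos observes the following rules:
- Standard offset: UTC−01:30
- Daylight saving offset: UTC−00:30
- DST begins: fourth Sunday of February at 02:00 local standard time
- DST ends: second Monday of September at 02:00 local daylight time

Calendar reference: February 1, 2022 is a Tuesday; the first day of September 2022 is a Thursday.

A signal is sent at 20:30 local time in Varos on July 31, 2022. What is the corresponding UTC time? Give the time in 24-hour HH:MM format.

1 February 2022 is a Tuesday, so the first Sunday is February 6 and the fourth is February 27.
1 September 2022 is a Thursday, so the first Monday is September 5 and the second is September 12.
Daylight saving runs 27 February – 12 September; July 31, 2022 is inside that window, so Varos is at UTC−00:30.
20:30 local + 0h30m = 21:00 UTC.

21:00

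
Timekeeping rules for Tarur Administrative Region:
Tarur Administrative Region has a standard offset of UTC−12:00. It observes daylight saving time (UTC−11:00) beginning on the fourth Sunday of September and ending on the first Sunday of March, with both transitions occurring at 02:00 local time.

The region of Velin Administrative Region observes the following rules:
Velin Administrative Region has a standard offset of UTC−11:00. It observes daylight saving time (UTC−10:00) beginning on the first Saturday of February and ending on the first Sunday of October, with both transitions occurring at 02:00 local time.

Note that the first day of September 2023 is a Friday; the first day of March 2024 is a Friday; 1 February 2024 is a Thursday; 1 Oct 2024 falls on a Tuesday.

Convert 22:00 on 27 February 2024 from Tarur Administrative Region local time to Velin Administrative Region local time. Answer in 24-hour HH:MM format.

23:00

1 September 2023 is a Friday, so the first Sunday is September 3 and the fourth is September 24.
1 March 2024 is a Friday, so the first Sunday is March 3.
27 February 2024 lies within the daylight-saving period (24 September 2023 – 3 March 2024), so Tarur Administrative Region is on daylight time, UTC−11:00.
22:00 Tarur Administrative Region + 11h = 09:00 UTC (rolling into the next day, 28 February 2024).
1 February 2024 is a Thursday, so the first Saturday is February 3.
1 October 2024 is a Tuesday, so the first Sunday is October 6.
At the standard offset (UTC−11:00), 09:00 UTC − 11h = 22:00 Velin Administrative Region standard time (rolling into the previous day, 27 February 2024).
Daylight saving runs 3 February – 6 October; the standard-time date in Velin Administrative Region, 27 February 2024, is inside that window, so Velin Administrative Region is at UTC−10:00.
09:00 UTC − 10h = 23:00 Velin Administrative Region (rolling into the previous day, 27 February 2024).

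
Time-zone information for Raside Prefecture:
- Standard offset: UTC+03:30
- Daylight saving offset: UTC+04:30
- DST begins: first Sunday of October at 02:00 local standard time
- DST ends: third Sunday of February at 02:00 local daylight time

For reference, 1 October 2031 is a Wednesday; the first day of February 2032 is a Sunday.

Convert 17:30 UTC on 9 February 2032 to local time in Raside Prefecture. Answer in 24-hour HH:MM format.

22:00

1 October 2031 is a Wednesday, so the first Sunday is October 5.
1 February 2032 is a Sunday, so the first Sunday is February 1 and the third is February 15.
At the standard offset (UTC+03:30), 17:30 UTC + 3h30m = 21:00 Raside Prefecture standard time.
Daylight saving runs 5 October 2031 – 15 February 2032; the standard-time date in Raside Prefecture, 9 February 2032, is inside that window, so Raside Prefecture is at UTC+04:30.
17:30 UTC + 4h30m = 22:00 local.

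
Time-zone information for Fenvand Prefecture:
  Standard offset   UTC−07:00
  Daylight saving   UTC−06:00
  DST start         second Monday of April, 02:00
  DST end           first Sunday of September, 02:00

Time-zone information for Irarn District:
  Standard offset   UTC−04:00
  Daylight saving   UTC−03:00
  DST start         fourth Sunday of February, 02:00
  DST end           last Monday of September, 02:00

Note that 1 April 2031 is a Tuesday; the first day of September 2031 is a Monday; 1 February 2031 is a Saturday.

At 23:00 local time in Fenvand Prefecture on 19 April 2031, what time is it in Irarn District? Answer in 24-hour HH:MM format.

02:00

1 April 2031 is a Tuesday, so the first Monday is April 7 and the second is April 14.
1 September 2031 is a Monday, so the first Sunday is September 7.
19 April 2031 lies within the daylight-saving period (14 April – 7 September), so Fenvand Prefecture is on daylight time, UTC−06:00.
23:00 Fenvand Prefecture + 6h = 05:00 UTC (rolling into the next day, 20 April 2031).
1 February 2031 is a Saturday, so the first Sunday is February 2 and the fourth is February 23.
1 September 2031 is a Monday, so Mondays fall on 1, 8, 15, 22, 29; the last is September 29.
At the standard offset (UTC−04:00), 05:00 UTC − 4h = 01:00 Irarn District standard time.
Daylight saving runs 23 February – 29 September; the standard-time date in Irarn District, 20 April 2031, is inside that window, so Irarn District is at UTC−03:00.
05:00 UTC − 3h = 02:00 Irarn District.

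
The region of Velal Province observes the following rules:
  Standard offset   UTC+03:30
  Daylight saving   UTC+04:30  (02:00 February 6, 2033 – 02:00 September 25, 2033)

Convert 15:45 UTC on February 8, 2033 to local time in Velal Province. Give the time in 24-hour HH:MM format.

At the standard offset (UTC+03:30), 15:45 UTC + 3h30m = 19:15 Velal Province standard time.
The standard-time date in Velal Province, February 8, 2033, lies within the daylight-saving period (6 February – 25 September), so Velal Province is on daylight time, UTC+04:30.
15:45 UTC + 4h30m = 20:15 local.

20:15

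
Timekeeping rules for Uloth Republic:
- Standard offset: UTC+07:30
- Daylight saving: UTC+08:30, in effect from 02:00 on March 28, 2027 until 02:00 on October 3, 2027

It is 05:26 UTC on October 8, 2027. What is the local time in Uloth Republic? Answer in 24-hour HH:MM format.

12:56

At the standard offset (UTC+07:30), 05:26 UTC + 7h30m = 12:56 Uloth Republic standard time.
The standard-time date in Uloth Republic, October 8, 2027, is outside the daylight-saving period (28 March – 3 October), so Uloth Republic is on standard time, UTC+07:30.
05:26 UTC + 7h30m = 12:56 local.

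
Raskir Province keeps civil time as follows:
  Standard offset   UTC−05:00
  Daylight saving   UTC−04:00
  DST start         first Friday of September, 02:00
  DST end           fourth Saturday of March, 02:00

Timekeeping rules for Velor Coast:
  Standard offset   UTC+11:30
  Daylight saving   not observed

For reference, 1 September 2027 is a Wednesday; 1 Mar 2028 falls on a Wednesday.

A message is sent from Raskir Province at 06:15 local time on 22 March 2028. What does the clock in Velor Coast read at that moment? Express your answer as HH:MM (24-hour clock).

21:45

1 September 2027 is a Wednesday, so the first Friday is September 3.
1 March 2028 is a Wednesday, so the first Saturday is March 4 and the fourth is March 25.
Daylight saving runs 3 September 2027 – 25 March 2028; 22 March 2028 is inside that window, so Raskir Province is at UTC−04:00.
06:15 Raskir Province + 4h = 10:15 UTC.
Velor Coast has no daylight saving, so its offset is UTC+11:30 year-round.
10:15 UTC + 11h30m = 21:45 Velor Coast.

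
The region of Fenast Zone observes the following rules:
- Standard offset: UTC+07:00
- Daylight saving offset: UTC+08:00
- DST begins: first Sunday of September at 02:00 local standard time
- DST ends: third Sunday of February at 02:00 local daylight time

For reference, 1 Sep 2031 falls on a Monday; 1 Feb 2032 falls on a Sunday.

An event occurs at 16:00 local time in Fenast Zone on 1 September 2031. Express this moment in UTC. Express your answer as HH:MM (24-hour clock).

09:00

1 September 2031 is a Monday, so the first Sunday is September 7.
1 February 2032 is a Sunday, so the first Sunday is February 1 and the third is February 15.
Daylight saving runs 7 September 2031 – 15 February 2032; 1 September 2031 is outside that window, so Fenast Zone is on standard time at UTC+07:00.
16:00 local − 7h = 09:00 UTC.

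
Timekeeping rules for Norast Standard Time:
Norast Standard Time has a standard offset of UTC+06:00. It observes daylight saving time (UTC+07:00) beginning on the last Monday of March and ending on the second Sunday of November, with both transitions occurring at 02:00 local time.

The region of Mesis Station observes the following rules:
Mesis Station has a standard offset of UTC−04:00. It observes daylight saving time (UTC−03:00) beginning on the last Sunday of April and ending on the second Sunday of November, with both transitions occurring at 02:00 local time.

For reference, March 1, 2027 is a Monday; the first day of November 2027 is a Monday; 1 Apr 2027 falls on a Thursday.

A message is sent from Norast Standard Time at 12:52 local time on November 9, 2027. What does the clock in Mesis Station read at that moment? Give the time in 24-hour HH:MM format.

1 March 2027 is a Monday, so Mondays fall on 1, 8, 15, 22, 29; the last is March 29.
1 November 2027 is a Monday, so the first Sunday is November 7 and the second is November 14.
November 9, 2027 falls between 29 March and 14 November, so daylight saving is in effect and Norast Standard Time is at UTC+07:00.
12:52 Norast Standard Time − 7h = 05:52 UTC.
1 April 2027 is a Thursday, so Sundays fall on 4, 11, 18, 25; the last is April 25.
1 November 2027 is a Monday, so the first Sunday is November 7 and the second is November 14.
At the standard offset (UTC−04:00), 05:52 UTC − 4h = 01:52 Mesis Station standard time.
Daylight saving runs 25 April – 14 November; the standard-time date in Mesis Station, November 9, 2027, is inside that window, so Mesis Station is at UTC−03:00.
05:52 UTC − 3h = 02:52 Mesis Station.

02:52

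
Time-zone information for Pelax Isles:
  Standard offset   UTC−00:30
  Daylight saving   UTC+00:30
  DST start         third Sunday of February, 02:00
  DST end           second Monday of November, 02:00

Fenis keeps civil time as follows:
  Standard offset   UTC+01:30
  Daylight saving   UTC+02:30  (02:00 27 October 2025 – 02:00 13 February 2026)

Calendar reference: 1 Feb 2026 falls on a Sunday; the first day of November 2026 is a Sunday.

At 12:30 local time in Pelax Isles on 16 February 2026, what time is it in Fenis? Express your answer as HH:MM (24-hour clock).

1 February 2026 is a Sunday, so the first Sunday is February 1 and the third is February 15.
1 November 2026 is a Sunday, so the first Monday is November 2 and the second is November 9.
Daylight saving runs 15 February – 9 November; 16 February 2026 is inside that window, so Pelax Isles is at UTC+00:30.
12:30 Pelax Isles − 0h30m = 12:00 UTC.
At the standard offset (UTC+01:30), 12:00 UTC + 1h30m = 13:30 Fenis standard time.
The standard-time date in Fenis, 16 February 2026, does not fall between 27 October 2025 and 13 February 2026, so daylight saving is not in effect and Fenis is at UTC+01:30.
12:00 UTC + 1h30m = 13:30 Fenis.

13:30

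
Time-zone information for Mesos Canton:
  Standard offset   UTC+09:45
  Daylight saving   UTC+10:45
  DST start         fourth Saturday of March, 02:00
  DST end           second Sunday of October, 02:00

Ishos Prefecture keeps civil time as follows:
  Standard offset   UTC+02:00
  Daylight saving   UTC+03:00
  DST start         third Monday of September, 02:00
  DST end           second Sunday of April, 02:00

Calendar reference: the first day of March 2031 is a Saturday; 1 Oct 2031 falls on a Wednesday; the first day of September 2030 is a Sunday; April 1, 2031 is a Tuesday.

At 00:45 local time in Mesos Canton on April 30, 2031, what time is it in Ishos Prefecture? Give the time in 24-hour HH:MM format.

1 March 2031 is a Saturday, so the first Saturday is March 1 and the fourth is March 22.
1 October 2031 is a Wednesday, so the first Sunday is October 5 and the second is October 12.
April 30, 2031 lies within the daylight-saving period (22 March – 12 October), so Mesos Canton is on daylight time, UTC+10:45.
00:45 Mesos Canton − 10h45m = 14:00 UTC (rolling into the previous day, 29 April 2031).
1 September 2030 is a Sunday, so the first Monday is September 2 and the third is September 16.
1 April 2031 is a Tuesday, so the first Sunday is April 6 and the second is April 13.
At the standard offset (UTC+02:00), 14:00 UTC + 2h = 16:00 Ishos Prefecture standard time.
Daylight saving runs 16 September 2030 – 13 April 2031; the standard-time date in Ishos Prefecture, April 29, 2031, is outside that window, so Ishos Prefecture is on standard time at UTC+02:00.
14:00 UTC + 2h = 16:00 Ishos Prefecture.

16:00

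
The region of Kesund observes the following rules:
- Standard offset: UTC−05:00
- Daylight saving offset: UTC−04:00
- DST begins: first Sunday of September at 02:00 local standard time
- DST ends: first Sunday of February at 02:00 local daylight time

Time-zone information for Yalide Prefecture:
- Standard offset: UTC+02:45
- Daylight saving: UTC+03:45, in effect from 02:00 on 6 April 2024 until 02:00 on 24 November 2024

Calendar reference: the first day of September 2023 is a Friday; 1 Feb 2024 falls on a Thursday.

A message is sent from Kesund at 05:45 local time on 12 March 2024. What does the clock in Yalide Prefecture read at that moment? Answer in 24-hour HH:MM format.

1 September 2023 is a Friday, so the first Sunday is September 3.
1 February 2024 is a Thursday, so the first Sunday is February 4.
12 March 2024 is outside the daylight-saving period (3 September 2023 – 4 February 2024), so Kesund is on standard time, UTC−05:00.
05:45 Kesund + 5h = 10:45 UTC.
At the standard offset (UTC+02:45), 10:45 UTC + 2h45m = 13:30 Yalide Prefecture standard time.
Daylight saving runs 6 April – 24 November; the standard-time date in Yalide Prefecture, 12 March 2024, is outside that window, so Yalide Prefecture is on standard time at UTC+02:45.
10:45 UTC + 2h45m = 13:30 Yalide Prefecture.

13:30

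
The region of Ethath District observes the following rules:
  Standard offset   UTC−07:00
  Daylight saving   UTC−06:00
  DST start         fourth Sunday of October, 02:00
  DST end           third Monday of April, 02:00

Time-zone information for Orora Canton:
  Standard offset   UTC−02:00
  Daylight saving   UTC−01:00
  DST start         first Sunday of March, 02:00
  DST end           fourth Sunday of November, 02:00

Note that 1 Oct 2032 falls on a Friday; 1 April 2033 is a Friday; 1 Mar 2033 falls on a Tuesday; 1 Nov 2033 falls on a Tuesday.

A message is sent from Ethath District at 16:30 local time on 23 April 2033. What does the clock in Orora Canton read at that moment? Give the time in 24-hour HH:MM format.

1 October 2032 is a Friday, so the first Sunday is October 3 and the fourth is October 24.
1 April 2033 is a Friday, so the first Monday is April 4 and the third is April 18.
23 April 2033 does not fall between 24 October 2032 and 18 April 2033, so daylight saving is not in effect and Ethath District is at UTC−07:00.
16:30 Ethath District + 7h = 23:30 UTC.
1 March 2033 is a Tuesday, so the first Sunday is March 6.
1 November 2033 is a Tuesday, so the first Sunday is November 6 and the fourth is November 27.
At the standard offset (UTC−02:00), 23:30 UTC − 2h = 21:30 Orora Canton standard time.
The standard-time date in Orora Canton, 23 April 2033, lies within the daylight-saving period (6 March – 27 November), so Orora Canton is on daylight time, UTC−01:00.
23:30 UTC − 1h = 22:30 Orora Canton.

22:30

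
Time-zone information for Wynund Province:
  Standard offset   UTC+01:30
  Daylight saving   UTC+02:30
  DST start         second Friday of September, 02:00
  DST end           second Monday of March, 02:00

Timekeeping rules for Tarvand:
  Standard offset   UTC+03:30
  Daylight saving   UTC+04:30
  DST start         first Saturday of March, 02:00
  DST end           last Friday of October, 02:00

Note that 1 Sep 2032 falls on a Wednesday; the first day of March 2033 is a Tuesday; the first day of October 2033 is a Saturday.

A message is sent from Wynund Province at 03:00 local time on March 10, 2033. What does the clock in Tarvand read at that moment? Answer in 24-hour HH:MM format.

1 September 2032 is a Wednesday, so the first Friday is September 3 and the second is September 10.
1 March 2033 is a Tuesday, so the first Monday is March 7 and the second is March 14.
Daylight saving runs 10 September 2032 – 14 March 2033; March 10, 2033 is inside that window, so Wynund Province is at UTC+02:30.
03:00 Wynund Province − 2h30m = 00:30 UTC.
1 March 2033 is a Tuesday, so the first Saturday is March 5.
1 October 2033 is a Saturday, so Fridays fall on 7, 14, 21, 28; the last is October 28.
At the standard offset (UTC+03:30), 00:30 UTC + 3h30m = 04:00 Tarvand standard time.
The standard-time date in Tarvand, March 10, 2033, falls between 5 March and 28 October, so daylight saving is in effect and Tarvand is at UTC+04:30.
00:30 UTC + 4h30m = 05:00 Tarvand.

05:00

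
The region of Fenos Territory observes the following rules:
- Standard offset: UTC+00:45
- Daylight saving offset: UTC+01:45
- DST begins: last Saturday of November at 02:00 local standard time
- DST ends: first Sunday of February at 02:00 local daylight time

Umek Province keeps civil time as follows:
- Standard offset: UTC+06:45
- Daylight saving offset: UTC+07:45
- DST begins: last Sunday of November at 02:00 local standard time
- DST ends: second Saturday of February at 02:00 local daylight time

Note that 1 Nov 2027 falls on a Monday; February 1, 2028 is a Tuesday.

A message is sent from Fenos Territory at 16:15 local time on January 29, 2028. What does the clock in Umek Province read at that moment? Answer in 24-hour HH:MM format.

1 November 2027 is a Monday, so Saturdays fall on 6, 13, 20, 27; the last is November 27.
1 February 2028 is a Tuesday, so the first Sunday is February 6.
January 29, 2028 lies within the daylight-saving period (27 November 2027 – 6 February 2028), so Fenos Territory is on daylight time, UTC+01:45.
16:15 Fenos Territory − 1h45m = 14:30 UTC.
1 November 2027 is a Monday, so Sundays fall on 7, 14, 21, 28; the last is November 28.
1 February 2028 is a Tuesday, so the first Saturday is February 5 and the second is February 12.
At the standard offset (UTC+06:45), 14:30 UTC + 6h45m = 21:15 Umek Province standard time.
The standard-time date in Umek Province, January 29, 2028, lies within the daylight-saving period (28 November 2027 – 12 February 2028), so Umek Province is on daylight time, UTC+07:45.
14:30 UTC + 7h45m = 22:15 Umek Province.

22:15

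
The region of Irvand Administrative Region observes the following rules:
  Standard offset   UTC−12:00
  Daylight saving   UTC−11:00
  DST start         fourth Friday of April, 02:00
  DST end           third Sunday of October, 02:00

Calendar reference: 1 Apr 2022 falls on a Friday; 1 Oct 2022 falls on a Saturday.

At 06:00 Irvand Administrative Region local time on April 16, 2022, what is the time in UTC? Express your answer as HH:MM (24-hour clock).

1 April 2022 is a Friday, so the first Friday is April 1 and the fourth is April 22.
1 October 2022 is a Saturday, so the first Sunday is October 2 and the third is October 16.
April 16, 2022 is outside the daylight-saving period (22 April – 16 October), so Irvand Administrative Region is on standard time, UTC−12:00.
06:00 local + 12h = 18:00 UTC.

18:00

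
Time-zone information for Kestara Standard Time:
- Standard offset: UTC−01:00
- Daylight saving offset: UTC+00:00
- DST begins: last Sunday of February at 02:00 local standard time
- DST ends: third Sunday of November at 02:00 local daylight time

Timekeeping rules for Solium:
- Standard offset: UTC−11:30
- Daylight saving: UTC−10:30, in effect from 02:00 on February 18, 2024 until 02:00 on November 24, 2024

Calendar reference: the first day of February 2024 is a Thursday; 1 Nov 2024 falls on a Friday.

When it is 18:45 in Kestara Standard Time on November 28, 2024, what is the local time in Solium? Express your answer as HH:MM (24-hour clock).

08:15

1 February 2024 is a Thursday, so Sundays fall on 4, 11, 18, 25; the last is February 25.
1 November 2024 is a Friday, so the first Sunday is November 3 and the third is November 17.
Daylight saving runs 25 February – 17 November; November 28, 2024 is outside that window, so Kestara Standard Time is on standard time at UTC−01:00.
18:45 Kestara Standard Time + 1h = 19:45 UTC.
At the standard offset (UTC−11:30), 19:45 UTC − 11h30m = 08:15 Solium standard time.
The standard-time date in Solium, November 28, 2024, does not fall between 18 February and 24 November, so daylight saving is not in effect and Solium is at UTC−11:30.
19:45 UTC − 11h30m = 08:15 Solium.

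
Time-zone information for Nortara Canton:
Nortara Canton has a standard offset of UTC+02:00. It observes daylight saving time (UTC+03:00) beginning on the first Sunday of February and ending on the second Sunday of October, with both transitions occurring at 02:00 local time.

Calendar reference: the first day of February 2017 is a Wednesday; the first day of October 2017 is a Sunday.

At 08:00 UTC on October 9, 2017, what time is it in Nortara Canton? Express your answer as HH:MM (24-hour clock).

1 February 2017 is a Wednesday, so the first Sunday is February 5.
1 October 2017 is a Sunday, so the first Sunday is October 1 and the second is October 8.
At the standard offset (UTC+02:00), 08:00 UTC + 2h = 10:00 Nortara Canton standard time.
Daylight saving runs 5 February – 8 October; the standard-time date in Nortara Canton, October 9, 2017, is outside that window, so Nortara Canton is on standard time at UTC+02:00.
08:00 UTC + 2h = 10:00 local.

10:00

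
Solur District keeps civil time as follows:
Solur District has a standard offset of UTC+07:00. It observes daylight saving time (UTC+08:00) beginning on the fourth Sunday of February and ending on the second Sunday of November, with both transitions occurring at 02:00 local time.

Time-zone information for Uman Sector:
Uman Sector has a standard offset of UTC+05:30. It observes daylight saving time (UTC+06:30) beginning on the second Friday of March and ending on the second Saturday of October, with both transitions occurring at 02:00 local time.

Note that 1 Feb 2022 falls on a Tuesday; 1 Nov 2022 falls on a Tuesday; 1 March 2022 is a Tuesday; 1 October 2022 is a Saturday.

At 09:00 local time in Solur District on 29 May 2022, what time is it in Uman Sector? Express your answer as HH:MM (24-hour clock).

1 February 2022 is a Tuesday, so the first Sunday is February 6 and the fourth is February 27.
1 November 2022 is a Tuesday, so the first Sunday is November 6 and the second is November 13.
Daylight saving runs 27 February – 13 November; 29 May 2022 is inside that window, so Solur District is at UTC+08:00.
09:00 Solur District − 8h = 01:00 UTC.
1 March 2022 is a Tuesday, so the first Friday is March 4 and the second is March 11.
1 October 2022 is a Saturday, so the first Saturday is October 1 and the second is October 8.
At the standard offset (UTC+05:30), 01:00 UTC + 5h30m = 06:30 Uman Sector standard time.
The standard-time date in Uman Sector, 29 May 2022, falls between 11 March and 8 October, so daylight saving is in effect and Uman Sector is at UTC+06:30.
01:00 UTC + 6h30m = 07:30 Uman Sector.

07:30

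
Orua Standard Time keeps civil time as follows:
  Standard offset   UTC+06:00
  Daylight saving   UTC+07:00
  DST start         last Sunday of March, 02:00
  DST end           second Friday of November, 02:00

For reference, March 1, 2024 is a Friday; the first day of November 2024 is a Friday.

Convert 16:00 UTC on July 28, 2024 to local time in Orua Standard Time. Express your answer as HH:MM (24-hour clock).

23:00

1 March 2024 is a Friday, so Sundays fall on 3, 10, 17, 24, 31; the last is March 31.
1 November 2024 is a Friday, so the first Friday is November 1 and the second is November 8.
At the standard offset (UTC+06:00), 16:00 UTC + 6h = 22:00 Orua Standard Time standard time.
The standard-time date in Orua Standard Time, July 28, 2024, falls between 31 March and 8 November, so daylight saving is in effect and Orua Standard Time is at UTC+07:00.
16:00 UTC + 7h = 23:00 local.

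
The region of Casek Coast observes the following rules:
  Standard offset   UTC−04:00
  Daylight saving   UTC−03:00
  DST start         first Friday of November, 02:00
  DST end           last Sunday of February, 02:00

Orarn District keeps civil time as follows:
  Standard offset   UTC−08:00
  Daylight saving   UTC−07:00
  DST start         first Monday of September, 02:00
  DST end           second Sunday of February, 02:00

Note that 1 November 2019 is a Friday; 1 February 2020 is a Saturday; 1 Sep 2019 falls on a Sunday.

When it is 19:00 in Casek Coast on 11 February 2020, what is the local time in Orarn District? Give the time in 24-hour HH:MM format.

1 November 2019 is a Friday, so the first Friday is November 1.
1 February 2020 is a Saturday, so Sundays fall on 2, 9, 16, 23; the last is February 23.
11 February 2020 falls between 1 November 2019 and 23 February 2020, so daylight saving is in effect and Casek Coast is at UTC−03:00.
19:00 Casek Coast + 3h = 22:00 UTC.
1 September 2019 is a Sunday, so the first Monday is September 2.
1 February 2020 is a Saturday, so the first Sunday is February 2 and the second is February 9.
At the standard offset (UTC−08:00), 22:00 UTC − 8h = 14:00 Orarn District standard time.
The standard-time date in Orarn District, 11 February 2020, is outside the daylight-saving period (2 September 2019 – 9 February 2020), so Orarn District is on standard time, UTC−08:00.
22:00 UTC − 8h = 14:00 Orarn District.

14:00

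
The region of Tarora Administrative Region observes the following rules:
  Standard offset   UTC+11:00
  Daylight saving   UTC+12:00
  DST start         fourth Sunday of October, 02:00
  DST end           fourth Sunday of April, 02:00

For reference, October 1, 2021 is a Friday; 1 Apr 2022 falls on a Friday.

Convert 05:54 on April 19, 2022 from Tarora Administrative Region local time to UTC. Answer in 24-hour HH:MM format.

1 October 2021 is a Friday, so the first Sunday is October 3 and the fourth is October 24.
1 April 2022 is a Friday, so the first Sunday is April 3 and the fourth is April 24.
Daylight saving runs 24 October 2021 – 24 April 2022; April 19, 2022 is inside that window, so Tarora Administrative Region is at UTC+12:00.
05:54 local − 12h = 17:54 UTC (rolling into the previous day, 18 April 2022).

17:54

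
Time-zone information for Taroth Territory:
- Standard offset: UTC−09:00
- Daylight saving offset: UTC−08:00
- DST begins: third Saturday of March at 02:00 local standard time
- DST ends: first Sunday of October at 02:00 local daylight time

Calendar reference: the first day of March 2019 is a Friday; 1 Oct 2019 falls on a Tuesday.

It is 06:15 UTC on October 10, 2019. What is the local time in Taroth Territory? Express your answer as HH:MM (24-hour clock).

1 March 2019 is a Friday, so the first Saturday is March 2 and the third is March 16.
1 October 2019 is a Tuesday, so the first Sunday is October 6.
At the standard offset (UTC−09:00), 06:15 UTC − 9h = 21:15 Taroth Territory standard time (rolling into the previous day, 9 October 2019).
The standard-time date in Taroth Territory, October 9, 2019, is outside the daylight-saving period (16 March – 6 October), so Taroth Territory is on standard time, UTC−09:00.
06:15 UTC − 9h = 21:15 local (rolling into the previous day, 9 October 2019).

21:15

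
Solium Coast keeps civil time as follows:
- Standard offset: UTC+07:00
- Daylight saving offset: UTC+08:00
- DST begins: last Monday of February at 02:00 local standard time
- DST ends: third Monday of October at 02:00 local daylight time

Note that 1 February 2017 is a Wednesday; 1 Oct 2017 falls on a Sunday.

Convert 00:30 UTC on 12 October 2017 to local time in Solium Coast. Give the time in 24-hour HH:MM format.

08:30

1 February 2017 is a Wednesday, so Mondays fall on 6, 13, 20, 27; the last is February 27.
1 October 2017 is a Sunday, so the first Monday is October 2 and the third is October 16.
At the standard offset (UTC+07:00), 00:30 UTC + 7h = 07:30 Solium Coast standard time.
The standard-time date in Solium Coast, 12 October 2017, lies within the daylight-saving period (27 February – 16 October), so Solium Coast is on daylight time, UTC+08:00.
00:30 UTC + 8h = 08:30 local.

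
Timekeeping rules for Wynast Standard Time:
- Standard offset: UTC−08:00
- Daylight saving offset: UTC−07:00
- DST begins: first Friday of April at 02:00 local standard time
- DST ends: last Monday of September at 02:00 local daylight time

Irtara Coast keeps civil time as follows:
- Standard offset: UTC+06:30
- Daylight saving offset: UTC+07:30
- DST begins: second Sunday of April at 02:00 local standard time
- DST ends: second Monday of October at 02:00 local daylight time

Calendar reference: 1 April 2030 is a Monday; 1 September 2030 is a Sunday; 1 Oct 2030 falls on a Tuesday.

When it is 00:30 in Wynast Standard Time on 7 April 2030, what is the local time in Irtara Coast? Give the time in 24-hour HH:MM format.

1 April 2030 is a Monday, so the first Friday is April 5.
1 September 2030 is a Sunday, so Mondays fall on 2, 9, 16, 23, 30; the last is September 30.
7 April 2030 falls between 5 April and 30 September, so daylight saving is in effect and Wynast Standard Time is at UTC−07:00.
00:30 Wynast Standard Time + 7h = 07:30 UTC.
1 April 2030 is a Monday, so the first Sunday is April 7 and the second is April 14.
1 October 2030 is a Tuesday, so the first Monday is October 7 and the second is October 14.
At the standard offset (UTC+06:30), 07:30 UTC + 6h30m = 14:00 Irtara Coast standard time.
The standard-time date in Irtara Coast, 7 April 2030, is outside the daylight-saving period (14 April – 14 October), so Irtara Coast is on standard time, UTC+06:30.
07:30 UTC + 6h30m = 14:00 Irtara Coast.

14:00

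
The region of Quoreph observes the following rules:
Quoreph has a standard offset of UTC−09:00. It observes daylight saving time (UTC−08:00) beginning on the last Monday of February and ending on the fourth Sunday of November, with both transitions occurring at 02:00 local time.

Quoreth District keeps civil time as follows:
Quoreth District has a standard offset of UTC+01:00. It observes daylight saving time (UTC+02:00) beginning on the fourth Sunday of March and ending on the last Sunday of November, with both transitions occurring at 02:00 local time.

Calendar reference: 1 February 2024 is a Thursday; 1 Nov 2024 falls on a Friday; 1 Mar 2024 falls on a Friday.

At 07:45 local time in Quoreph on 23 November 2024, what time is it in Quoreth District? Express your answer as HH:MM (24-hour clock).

1 February 2024 is a Thursday, so Mondays fall on 5, 12, 19, 26; the last is February 26.
1 November 2024 is a Friday, so the first Sunday is November 3 and the fourth is November 24.
23 November 2024 falls between 26 February and 24 November, so daylight saving is in effect and Quoreph is at UTC−08:00.
07:45 Quoreph + 8h = 15:45 UTC.
1 March 2024 is a Friday, so the first Sunday is March 3 and the fourth is March 24.
1 November 2024 is a Friday, so Sundays fall on 3, 10, 17, 24; the last is November 24.
At the standard offset (UTC+01:00), 15:45 UTC + 1h = 16:45 Quoreth District standard time.
The standard-time date in Quoreth District, 23 November 2024, falls between 24 March and 24 November, so daylight saving is in effect and Quoreth District is at UTC+02:00.
15:45 UTC + 2h = 17:45 Quoreth District.

17:45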